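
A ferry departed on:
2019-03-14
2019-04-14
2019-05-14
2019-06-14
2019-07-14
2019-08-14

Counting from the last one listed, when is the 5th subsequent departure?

2020-01-14

Each date is the 14th; the gaps (31, 30, 31, 30, 31) track the month lengths.
The rule is the 14th of each month.
September 2019: 2019-09-14.
Next: October 2019 → 2019-10-14.
November 2019: 2019-11-14.
December 2019: 2019-12-14.
Next: January 2020 → 2020-01-14.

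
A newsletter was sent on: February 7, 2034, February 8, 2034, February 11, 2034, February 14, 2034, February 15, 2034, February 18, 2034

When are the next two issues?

February 21, 2034; February 22, 2034

The gap pattern 1, 3, 3, 1, 3 repeats every 3 events.
These are the Tuesdays, Wednesdays and Saturdays of each week.
The following Tuesday is February 21, 2034.
The following Wednesday is February 22, 2034.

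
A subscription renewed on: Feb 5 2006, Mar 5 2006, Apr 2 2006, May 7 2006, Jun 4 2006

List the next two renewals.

Jul 2 2006, Aug 6 2006

These are Sundays at 28- or 35-day spacing (28, 28, 35, 28).
The pattern: 1st Sunday of the month.
1st Sunday of July 2006: Jul 2 2006.
1st Sunday of August 2006: Aug 6 2006.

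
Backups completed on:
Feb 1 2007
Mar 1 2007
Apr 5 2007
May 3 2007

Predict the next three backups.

Jun 7 2007, Jul 5 2007, Aug 2 2007

All dates are Thursdays, 28, 35, 28 days apart.
Specifically, the 1st Thursday of each month.
June 2007 — 1st Thursday is Jun 7 2007.
July 2007 — 1st Thursday is Jul 5 2007.
1st Thursday of August 2007: Aug 2 2007.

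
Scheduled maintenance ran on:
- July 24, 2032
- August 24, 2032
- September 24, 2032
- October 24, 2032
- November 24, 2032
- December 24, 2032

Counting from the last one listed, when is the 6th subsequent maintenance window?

The day-of-month is always 24 (31, 31, 30, 31, 30 days between events).
So this recurs on the 24th of each month.
January 2033: January 24, 2033.
February 2033: February 24, 2033.
March 2033: March 24, 2033.
Next: April 2033 → April 24, 2033.
Next: May 2033 → May 24, 2033.
Next: June 2033 → June 24, 2033.

June 24, 2033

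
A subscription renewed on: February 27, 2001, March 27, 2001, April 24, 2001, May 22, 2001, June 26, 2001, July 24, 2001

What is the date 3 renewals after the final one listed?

These are Tuesdays at 28- or 35-day spacing (28, 28, 28, 35, 28).
The pattern: 4th Tuesday of the month.
4th Tuesday of August 2001: August 28, 2001.
September 2001 — 4th Tuesday is September 25, 2001.
4th Tuesday of October 2001: October 23, 2001.

October 23, 2001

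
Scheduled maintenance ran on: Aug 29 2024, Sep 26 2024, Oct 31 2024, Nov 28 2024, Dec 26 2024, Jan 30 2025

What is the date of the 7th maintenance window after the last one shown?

Aug 28 2025

These are Thursdays with 28, 35, 28, 28, 35-day gaps.
Each is the final Thursday of its month — Aug 29 2024 is past the 28th, so '4th Thursday' doesn't fit.
Last Thursday of February 2025: Feb 27 2025.
March 2025 ends with Thursday Mar 27 2025.
April 2025 ends with Thursday Apr 24 2025.
Last Thursday of May 2025: May 29 2025.
June 2025 ends with Thursday Jun 26 2025.
July 2025 ends with Thursday Jul 31 2025.
August 2025 ends with Thursday Aug 28 2025.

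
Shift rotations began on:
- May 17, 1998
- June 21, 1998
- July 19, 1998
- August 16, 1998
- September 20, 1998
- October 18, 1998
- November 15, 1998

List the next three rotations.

December 20, 1998; January 17, 1999; February 21, 1999

Gaps: 35, 28, 28, 35, 28, 28 days — a mix of 28 and 35. Every date is a Sunday.
Each is the 3rd Sunday of its month.
3rd Sunday of December 1998: December 20, 1998.
3rd Sunday of January 1999: January 17, 1999.
February 1999 — 3rd Sunday is February 21, 1999.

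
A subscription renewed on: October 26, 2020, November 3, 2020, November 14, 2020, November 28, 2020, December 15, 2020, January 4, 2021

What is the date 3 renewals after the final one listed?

March 23, 2021

Intervals are 8, 11, 14, 17, 20 days — an arithmetic progression with common difference 3.
Next gap: 23 days. January 4, 2021 + 23 days = January 27, 2021.
Next gap: 26 days. January 27, 2021 + 26 days = February 22, 2021.
Next gap: 29 days. February 22, 2021 + 29 days = March 23, 2021.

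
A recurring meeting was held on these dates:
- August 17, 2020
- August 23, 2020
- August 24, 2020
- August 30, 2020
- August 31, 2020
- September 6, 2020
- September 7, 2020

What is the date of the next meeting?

September 13, 2020

The gap pattern 6, 1, 6, 1, 6, 1 repeats every 2 events.
These are the Mondays and Sundays of each week.
Next Sunday: September 13, 2020.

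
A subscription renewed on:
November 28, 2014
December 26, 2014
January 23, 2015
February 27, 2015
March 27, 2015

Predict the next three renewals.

April 24, 2015; May 22, 2015; June 26, 2015

These are Fridays at 28- or 35-day spacing (28, 28, 35, 28).
The pattern: 4th Friday of the month.
4th Friday of April 2015: April 24, 2015.
May 2015 — 4th Friday is May 22, 2015.
June 2015 — 4th Friday is June 26, 2015.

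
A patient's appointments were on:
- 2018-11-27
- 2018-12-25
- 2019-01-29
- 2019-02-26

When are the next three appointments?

2019-03-26, 2019-04-30, 2019-05-28

These are Tuesdays with 28, 35, 28-day gaps.
Each is the final Tuesday of its month — 2019-01-29 is past the 28th, so '4th Tuesday' doesn't fit.
March 2019 ends with Tuesday 2019-03-26.
April 2019 ends with Tuesday 2019-04-30.
May 2019 ends with Tuesday 2019-05-28.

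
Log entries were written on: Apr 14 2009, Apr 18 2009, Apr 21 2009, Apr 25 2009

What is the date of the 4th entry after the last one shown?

Gaps: 4, 3, 4 days — not constant, but cyclic with period 2.
The events fall on every Tuesday and Saturday.
The following Tuesday is Apr 28 2009.
Next Saturday: May 2 2009.
The following Tuesday is May 5 2009.
The following Saturday is May 9 2009.

May 9 2009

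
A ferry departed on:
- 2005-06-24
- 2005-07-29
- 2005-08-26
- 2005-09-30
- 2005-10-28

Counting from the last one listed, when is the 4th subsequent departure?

2006-02-24

These are Fridays with 35, 28, 35, 28-day gaps.
Each is the final Friday of its month — 2005-07-29 is past the 28th, so '4th Friday' doesn't fit.
November 2005 ends with Friday 2005-11-25.
December 2005 ends with Friday 2005-12-30.
January 2006 ends with Friday 2006-01-27.
Last Friday of February 2006: 2006-02-24.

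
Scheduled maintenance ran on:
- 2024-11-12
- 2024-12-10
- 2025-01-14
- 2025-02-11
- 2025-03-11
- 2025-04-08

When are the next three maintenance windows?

2025-05-13, 2025-06-10, 2025-07-08

These are Tuesdays at 28- or 35-day spacing (28, 35, 28, 28, 28).
The pattern: 2nd Tuesday of the month.
May 2025 — 2nd Tuesday is 2025-05-13.
2nd Tuesday of June 2025: 2025-06-10.
July 2025 — 2nd Tuesday is 2025-07-08.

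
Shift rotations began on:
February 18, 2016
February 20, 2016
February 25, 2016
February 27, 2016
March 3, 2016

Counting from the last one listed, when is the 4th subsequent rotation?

March 17, 2016

Gaps: 2, 5, 2, 5 days — not constant, but cyclic with period 2.
The events fall on every Thursday and Saturday.
Next Saturday: March 5, 2016.
Next Thursday: March 10, 2016.
Next Saturday: March 12, 2016.
Next Thursday: March 17, 2016.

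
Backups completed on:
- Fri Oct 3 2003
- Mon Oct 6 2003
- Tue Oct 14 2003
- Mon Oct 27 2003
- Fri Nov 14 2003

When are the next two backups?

Sun Dec 7 2003, Sun Jan 4 2004

Intervals are 3, 8, 13, 18 days — an arithmetic progression with common difference 5.
Next gap: 23 days. Fri Nov 14 2003 + 23 days = Sun Dec 7 2003.
Next gap: 28 days. Sun Dec 7 2003 + 28 days = Sun Jan 4 2004.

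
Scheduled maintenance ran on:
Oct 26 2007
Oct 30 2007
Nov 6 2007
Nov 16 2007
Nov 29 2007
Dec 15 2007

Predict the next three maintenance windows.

The spacing grows by 3 each time: 4, 7, 10, 13, 16 days.
Next gap: 19 days. Dec 15 2007 + 19 days = Jan 3 2008.
Next gap: 22 days. Jan 3 2008 + 22 days = Jan 25 2008.
Next gap: 25 days. Jan 25 2008 + 25 days = Feb 19 2008.

Jan 3 2008, Jan 25 2008, Feb 19 2008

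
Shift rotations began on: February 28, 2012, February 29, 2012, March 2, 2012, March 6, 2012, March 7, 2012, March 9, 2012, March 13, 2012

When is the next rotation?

Gaps: 1, 2, 4, 1, 2, 4 days — not constant, but cyclic with period 3.
The events fall on every Tuesday, Wednesday and Friday.
Next Wednesday: March 14, 2012.

March 14, 2012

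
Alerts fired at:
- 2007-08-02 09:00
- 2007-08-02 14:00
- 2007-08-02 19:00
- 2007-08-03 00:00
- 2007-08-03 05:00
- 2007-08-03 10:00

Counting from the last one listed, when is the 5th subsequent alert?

Gaps: 5, 5, 5, 5, 5 hours — each event is 5 hours after the previous one.
2007-08-03 10:00 + 5 h = 2007-08-03 15:00.
2007-08-03 15:00 + 5 h = 2007-08-03 20:00.
2007-08-03 20:00 + 5 h = 2007-08-04 01:00.
2007-08-04 01:00 + 5 h = 2007-08-04 06:00.
2007-08-04 06:00 + 5 h = 2007-08-04 11:00.

2007-08-04 11:00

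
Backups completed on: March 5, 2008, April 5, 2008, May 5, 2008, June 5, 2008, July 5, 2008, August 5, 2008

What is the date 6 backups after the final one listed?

The day-of-month is always 5 (31, 30, 31, 30, 31 days between events).
So this recurs on the 5th of each month.
Next: September 2008 → September 5, 2008.
October 2008: October 5, 2008.
November 2008: November 5, 2008.
Next: December 2008 → December 5, 2008.
January 2009: January 5, 2009.
Next: February 2009 → February 5, 2009.

February 5, 2009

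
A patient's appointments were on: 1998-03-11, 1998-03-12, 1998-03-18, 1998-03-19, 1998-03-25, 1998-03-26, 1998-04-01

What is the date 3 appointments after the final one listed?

1998-04-09

The gap pattern 1, 6, 1, 6, 1, 6 repeats every 2 events.
These are the Wednesdays and Thursdays of each week.
Next Thursday: 1998-04-02.
The following Wednesday is 1998-04-08.
The following Thursday is 1998-04-09.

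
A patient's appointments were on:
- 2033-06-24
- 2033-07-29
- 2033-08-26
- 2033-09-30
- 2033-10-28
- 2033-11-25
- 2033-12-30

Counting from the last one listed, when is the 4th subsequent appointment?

Every date is a Friday; gaps 35, 28, 35, 28, 28, 35 days.
Each is the last Friday of its month (at least one falls on the 29th or later, ruling out '4th Friday').
Last Friday of January 2034: 2034-01-27.
Last Friday of February 2034: 2034-02-24.
March 2034 ends with Friday 2034-03-31.
April 2034 ends with Friday 2034-04-28.

2034-04-28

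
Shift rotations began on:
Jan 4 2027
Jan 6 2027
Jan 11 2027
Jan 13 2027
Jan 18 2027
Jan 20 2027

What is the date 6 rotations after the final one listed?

Feb 10 2027

The gap pattern 2, 5, 2, 5, 2 repeats every 2 events.
These are the Mondays and Wednesdays of each week.
The following Monday is Jan 25 2027.
Next Wednesday: Jan 27 2027.
The following Monday is Feb 1 2027.
Next Wednesday: Feb 3 2027.
The following Monday is Feb 8 2027.
Next Wednesday: Feb 10 2027.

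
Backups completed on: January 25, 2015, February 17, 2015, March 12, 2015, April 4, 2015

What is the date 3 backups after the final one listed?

June 12, 2015

Every event comes 23 days after the last (23, 23, 23).
April 4, 2015 + 23 days = April 27, 2015.
April 27, 2015 + 23 days = May 20, 2015.
May 20, 2015 + 23 days = June 12, 2015.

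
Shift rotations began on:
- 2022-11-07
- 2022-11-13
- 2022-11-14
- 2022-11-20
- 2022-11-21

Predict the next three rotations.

Gaps: 6, 1, 6, 1 days — not constant, but cyclic with period 2.
The events fall on every Monday and Sunday.
The following Sunday is 2022-11-27.
Next Monday: 2022-11-28.
The following Sunday is 2022-12-04.

2022-11-27, 2022-11-28, 2022-12-04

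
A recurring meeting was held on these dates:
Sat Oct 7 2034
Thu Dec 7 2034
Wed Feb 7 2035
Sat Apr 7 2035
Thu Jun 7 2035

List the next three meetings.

Tue Aug 7 2035, Sun Oct 7 2035, Fri Dec 7 2035

Each date is the 7th; the gaps (61, 62, 59, 61) track the month lengths.
The rule is the 7th of every 2 months.
Next: August 2035 → Tue Aug 7 2035.
Next: October 2035 → Sun Oct 7 2035.
Next: December 2035 → Fri Dec 7 2035.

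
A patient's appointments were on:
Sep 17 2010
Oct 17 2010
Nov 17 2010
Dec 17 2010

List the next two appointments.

Jan 17 2011, Feb 17 2011

Gaps: 30, 31, 30 days — not constant. Every event is on the 17th of the month.
Pattern: the 17th of each month.
Next: January 2011 → Jan 17 2011.
Next: February 2011 → Feb 17 2011.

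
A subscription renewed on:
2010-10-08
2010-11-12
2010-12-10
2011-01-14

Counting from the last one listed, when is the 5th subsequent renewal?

Gaps: 35, 28, 35 days — a mix of 28 and 35. Every date is a Friday.
Each is the 2nd Friday of its month.
February 2011 — 2nd Friday is 2011-02-11.
March 2011 — 2nd Friday is 2011-03-11.
2nd Friday of April 2011: 2011-04-08.
May 2011 — 2nd Friday is 2011-05-13.
2nd Friday of June 2011: 2011-06-10.

2011-06-10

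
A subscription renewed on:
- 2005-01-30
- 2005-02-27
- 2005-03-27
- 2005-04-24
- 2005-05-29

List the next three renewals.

2005-06-26, 2005-07-31, 2005-08-28

All Sundays; the gaps (28, 28, 28, 35) vary with month length.
This is the last Sunday of each month.
Last Sunday of June 2005: 2005-06-26.
July 2005 ends with Sunday 2005-07-31.
Last Sunday of August 2005: 2005-08-28.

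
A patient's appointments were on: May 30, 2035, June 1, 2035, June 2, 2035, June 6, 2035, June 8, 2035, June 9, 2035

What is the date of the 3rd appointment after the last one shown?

Gaps: 2, 1, 4, 2, 1 days — not constant, but cyclic with period 3.
The events fall on every Wednesday, Friday and Saturday.
Next Wednesday: June 13, 2035.
The following Friday is June 15, 2035.
Next Saturday: June 16, 2035.

June 16, 2035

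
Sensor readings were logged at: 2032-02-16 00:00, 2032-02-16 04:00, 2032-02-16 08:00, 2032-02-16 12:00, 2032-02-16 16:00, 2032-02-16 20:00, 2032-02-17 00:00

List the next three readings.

2032-02-17 04:00, 2032-02-17 08:00, 2032-02-17 12:00

Spacing: 4, 4, 4, 4, 4, 4 h — constant 4 h.
2032-02-17 00:00 + 4 h = 2032-02-17 04:00.
2032-02-17 04:00 + 4 h = 2032-02-17 08:00.
2032-02-17 08:00 + 4 h = 2032-02-17 12:00.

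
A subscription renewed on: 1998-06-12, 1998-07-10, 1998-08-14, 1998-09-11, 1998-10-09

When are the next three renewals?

Gaps: 28, 35, 28, 28 days — a mix of 28 and 35. Every date is a Friday.
Each is the 2nd Friday of its month.
November 1998 — 2nd Friday is 1998-11-13.
2nd Friday of December 1998: 1998-12-11.
January 1999 — 2nd Friday is 1999-01-08.

1998-11-13, 1998-12-11, 1999-01-08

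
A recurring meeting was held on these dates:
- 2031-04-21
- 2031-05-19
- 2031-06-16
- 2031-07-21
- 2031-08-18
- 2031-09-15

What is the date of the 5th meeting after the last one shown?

2032-02-16

Gaps: 28, 28, 35, 28, 28 days — a mix of 28 and 35. Every date is a Monday.
Each is the 3rd Monday of its month.
October 2031 — 3rd Monday is 2031-10-20.
November 2031 — 3rd Monday is 2031-11-17.
December 2031 — 3rd Monday is 2031-12-15.
January 2032 — 3rd Monday is 2032-01-19.
3rd Monday of February 2032: 2032-02-16.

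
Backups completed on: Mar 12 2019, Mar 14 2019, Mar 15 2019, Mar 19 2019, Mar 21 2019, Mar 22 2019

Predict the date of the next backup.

Every event lands on a Tuesday or Thursday or Friday (gaps cycle 2, 1, 4, 2, 1).
So the schedule is: every Tuesday, Thursday and Friday.
Next Tuesday: Mar 26 2019.

Mar 26 2019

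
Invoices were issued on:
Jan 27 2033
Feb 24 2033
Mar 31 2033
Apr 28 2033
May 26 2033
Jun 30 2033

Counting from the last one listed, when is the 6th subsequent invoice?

Dec 29 2033

These are Thursdays with 28, 35, 28, 28, 35-day gaps.
Each is the final Thursday of its month — Mar 31 2033 is past the 28th, so '4th Thursday' doesn't fit.
July 2033 ends with Thursday Jul 28 2033.
August 2033 ends with Thursday Aug 25 2033.
Last Thursday of September 2033: Sep 29 2033.
October 2033 ends with Thursday Oct 27 2033.
November 2033 ends with Thursday Nov 24 2033.
Last Thursday of December 2033: Dec 29 2033.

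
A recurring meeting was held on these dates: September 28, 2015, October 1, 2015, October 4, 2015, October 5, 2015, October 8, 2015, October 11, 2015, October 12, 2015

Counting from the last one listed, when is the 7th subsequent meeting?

The gap pattern 3, 3, 1, 3, 3, 1 repeats every 3 events.
These are the Mondays, Thursdays and Sundays of each week.
The following Thursday is October 15, 2015.
Next Sunday: October 18, 2015.
The following Monday is October 19, 2015.
The following Thursday is October 22, 2015.
Next Sunday: October 25, 2015.
Next Monday: October 26, 2015.
Next Thursday: October 29, 2015.

October 29, 2015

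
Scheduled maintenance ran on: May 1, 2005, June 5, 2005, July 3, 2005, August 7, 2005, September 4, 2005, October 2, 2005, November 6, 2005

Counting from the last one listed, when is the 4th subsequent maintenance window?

March 5, 2006

Gaps: 35, 28, 35, 28, 28, 35 days — a mix of 28 and 35. Every date is a Sunday.
Each is the 1st Sunday of its month.
1st Sunday of December 2005: December 4, 2005.
January 2006 — 1st Sunday is January 1, 2006.
1st Sunday of February 2006: February 5, 2006.
March 2006 — 1st Sunday is March 5, 2006.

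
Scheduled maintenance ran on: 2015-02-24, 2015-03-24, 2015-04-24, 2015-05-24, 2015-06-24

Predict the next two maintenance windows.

Each date is the 24th; the gaps (28, 31, 30, 31) track the month lengths.
The rule is the 24th of each month.
Next: July 2015 → 2015-07-24.
August 2015: 2015-08-24.

2015-07-24, 2015-08-24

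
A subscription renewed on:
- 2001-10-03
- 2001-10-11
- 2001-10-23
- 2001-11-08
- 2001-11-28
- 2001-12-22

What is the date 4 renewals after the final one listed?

Gaps: 8, 12, 16, 20, 24 days — each gap is 4 larger than the previous one.
Next gap: 28 days. 2001-12-22 + 28 days = 2002-01-19.
Next gap: 32 days. 2002-01-19 + 32 days = 2002-02-20.
Next gap: 36 days. 2002-02-20 + 36 days = 2002-03-28.
Next gap: 40 days. 2002-03-28 + 40 days = 2002-05-07.

2002-05-07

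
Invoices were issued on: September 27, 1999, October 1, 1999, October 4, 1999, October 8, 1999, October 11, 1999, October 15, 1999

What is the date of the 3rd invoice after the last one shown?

Every event lands on a Monday or Friday (gaps cycle 4, 3, 4, 3, 4).
So the schedule is: every Monday and Friday.
The following Monday is October 18, 1999.
The following Friday is October 22, 1999.
Next Monday: October 25, 1999.

October 25, 1999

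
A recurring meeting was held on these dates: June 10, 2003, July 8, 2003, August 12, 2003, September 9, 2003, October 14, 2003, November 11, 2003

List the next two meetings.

Gaps: 28, 35, 28, 35, 28 days — a mix of 28 and 35. Every date is a Tuesday.
Each is the 2nd Tuesday of its month.
2nd Tuesday of December 2003: December 9, 2003.
2nd Tuesday of January 2004: January 13, 2004.

December 9, 2003; January 13, 2004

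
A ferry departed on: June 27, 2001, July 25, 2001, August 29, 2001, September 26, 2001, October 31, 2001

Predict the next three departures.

These are Wednesdays with 28, 35, 28, 35-day gaps.
Each is the final Wednesday of its month — August 29, 2001 is past the 28th, so '4th Wednesday' doesn't fit.
Last Wednesday of November 2001: November 28, 2001.
Last Wednesday of December 2001: December 26, 2001.
Last Wednesday of January 2002: January 30, 2002.

November 28, 2001; December 26, 2001; January 30, 2002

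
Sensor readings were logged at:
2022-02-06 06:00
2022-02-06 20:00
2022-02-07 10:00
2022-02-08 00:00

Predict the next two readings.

2022-02-08 14:00, 2022-02-09 04:00

Gaps: 14, 14, 14 hours — each event is 14 hours after the previous one.
2022-02-08 00:00 + 14 h = 2022-02-08 14:00.
2022-02-08 14:00 + 14 h = 2022-02-09 04:00.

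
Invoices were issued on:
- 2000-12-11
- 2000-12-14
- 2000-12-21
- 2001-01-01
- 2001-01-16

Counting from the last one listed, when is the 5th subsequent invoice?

2001-05-31

Intervals are 3, 7, 11, 15 days — an arithmetic progression with common difference 4.
Next gap: 19 days. 2001-01-16 + 19 days = 2001-02-04.
Next gap: 23 days. 2001-02-04 + 23 days = 2001-02-27.
Next gap: 27 days. 2001-02-27 + 27 days = 2001-03-26.
Next gap: 31 days. 2001-03-26 + 31 days = 2001-04-26.
Next gap: 35 days. 2001-04-26 + 35 days = 2001-05-31.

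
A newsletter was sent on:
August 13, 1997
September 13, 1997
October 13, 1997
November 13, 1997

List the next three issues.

December 13, 1997; January 13, 1998; February 13, 1998

Each date is the 13th; the gaps (31, 30, 31) track the month lengths.
The rule is the 13th of each month.
December 1997: December 13, 1997.
Next: January 1998 → January 13, 1998.
February 1998: February 13, 1998.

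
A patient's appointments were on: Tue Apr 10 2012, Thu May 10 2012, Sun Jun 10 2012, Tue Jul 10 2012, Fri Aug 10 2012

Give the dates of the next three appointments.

Mon Sep 10 2012, Wed Oct 10 2012, Sat Nov 10 2012

The day-of-month is always 10 (30, 31, 30, 31 days between events).
So this recurs on the 10th of each month.
Next: September 2012 → Mon Sep 10 2012.
Next: October 2012 → Wed Oct 10 2012.
November 2012: Sat Nov 10 2012.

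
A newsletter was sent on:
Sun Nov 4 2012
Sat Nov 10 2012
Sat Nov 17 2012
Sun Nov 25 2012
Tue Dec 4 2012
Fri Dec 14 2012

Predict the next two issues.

The spacing grows by 1 each time: 6, 7, 8, 9, 10 days.
Next gap: 11 days. Fri Dec 14 2012 + 11 days = Tue Dec 25 2012.
Next gap: 12 days. Tue Dec 25 2012 + 12 days = Sun Jan 6 2013.

Tue Dec 25 2012, Sun Jan 6 2013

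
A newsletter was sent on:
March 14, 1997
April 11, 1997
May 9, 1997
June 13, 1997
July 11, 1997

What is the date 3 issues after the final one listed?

Gaps: 28, 28, 35, 28 days — a mix of 28 and 35. Every date is a Friday.
Each is the 2nd Friday of its month.
2nd Friday of August 1997: August 8, 1997.
2nd Friday of September 1997: September 12, 1997.
October 1997 — 2nd Friday is October 10, 1997.

October 10, 1997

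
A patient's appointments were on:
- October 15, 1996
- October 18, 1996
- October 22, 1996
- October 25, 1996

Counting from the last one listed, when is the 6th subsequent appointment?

November 15, 1996

Gaps: 3, 4, 3 days — not constant, but cyclic with period 2.
The events fall on every Tuesday and Friday.
Next Tuesday: October 29, 1996.
The following Friday is November 1, 1996.
Next Tuesday: November 5, 1996.
The following Friday is November 8, 1996.
The following Tuesday is November 12, 1996.
Next Friday: November 15, 1996.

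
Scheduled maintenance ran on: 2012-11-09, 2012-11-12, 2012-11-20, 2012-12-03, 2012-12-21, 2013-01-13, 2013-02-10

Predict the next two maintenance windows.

Intervals are 3, 8, 13, 18, 23, 28 days — an arithmetic progression with common difference 5.
Next gap: 33 days. 2013-02-10 + 33 days = 2013-03-15.
Next gap: 38 days. 2013-03-15 + 38 days = 2013-04-22.

2013-03-15, 2013-04-22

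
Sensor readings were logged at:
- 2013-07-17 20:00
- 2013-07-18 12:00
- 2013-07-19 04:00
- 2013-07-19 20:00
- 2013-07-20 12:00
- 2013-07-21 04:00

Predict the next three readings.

Gaps: 16, 16, 16, 16, 16 hours — each event is 16 hours after the previous one.
2013-07-21 04:00 + 16 h = 2013-07-21 20:00.
2013-07-21 20:00 + 16 h = 2013-07-22 12:00.
2013-07-22 12:00 + 16 h = 2013-07-23 04:00.

2013-07-21 20:00, 2013-07-22 12:00, 2013-07-23 04:00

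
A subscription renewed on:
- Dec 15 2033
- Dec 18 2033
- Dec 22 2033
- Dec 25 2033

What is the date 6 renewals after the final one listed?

The gap pattern 3, 4, 3 repeats every 2 events.
These are the Thursdays and Sundays of each week.
The following Thursday is Dec 29 2033.
The following Sunday is Jan 1 2034.
Next Thursday: Jan 5 2034.
Next Sunday: Jan 8 2034.
Next Thursday: Jan 12 2034.
Next Sunday: Jan 15 2034.

Jan 15 2034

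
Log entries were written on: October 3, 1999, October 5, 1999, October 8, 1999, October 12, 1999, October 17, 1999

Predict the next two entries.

Gaps: 2, 3, 4, 5 days — each gap is 1 larger than the previous one.
Next gap: 6 days. October 17, 1999 + 6 days = October 23, 1999.
Next gap: 7 days. October 23, 1999 + 7 days = October 30, 1999.

October 23, 1999; October 30, 1999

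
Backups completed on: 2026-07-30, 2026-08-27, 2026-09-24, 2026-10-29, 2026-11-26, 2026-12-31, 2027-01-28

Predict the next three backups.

2027-02-25, 2027-03-25, 2027-04-29

These are Thursdays with 28, 28, 35, 28, 35, 28-day gaps.
Each is the final Thursday of its month — 2026-07-30 is past the 28th, so '4th Thursday' doesn't fit.
February 2027 ends with Thursday 2027-02-25.
Last Thursday of March 2027: 2027-03-25.
Last Thursday of April 2027: 2027-04-29.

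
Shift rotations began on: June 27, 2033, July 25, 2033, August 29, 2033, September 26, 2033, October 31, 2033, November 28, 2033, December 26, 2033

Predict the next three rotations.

Every date is a Monday; gaps 28, 35, 28, 35, 28, 28 days.
Each is the last Monday of its month (at least one falls on the 29th or later, ruling out '4th Monday').
January 2034 ends with Monday January 30, 2034.
Last Monday of February 2034: February 27, 2034.
Last Monday of March 2034: March 27, 2034.

January 30, 2034; February 27, 2034; March 27, 2034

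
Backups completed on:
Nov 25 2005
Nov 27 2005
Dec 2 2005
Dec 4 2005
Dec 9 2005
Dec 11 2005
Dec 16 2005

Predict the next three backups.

Every event lands on a Friday or Sunday (gaps cycle 2, 5, 2, 5, 2, 5).
So the schedule is: every Friday and Sunday.
The following Sunday is Dec 18 2005.
The following Friday is Dec 23 2005.
The following Sunday is Dec 25 2005.

Dec 18 2005, Dec 23 2005, Dec 25 2005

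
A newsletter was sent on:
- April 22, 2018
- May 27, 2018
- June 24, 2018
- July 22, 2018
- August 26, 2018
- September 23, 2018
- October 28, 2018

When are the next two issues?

November 25, 2018; December 23, 2018

These are Sundays at 28- or 35-day spacing (35, 28, 28, 35, 28, 35).
The pattern: 4th Sunday of the month.
4th Sunday of November 2018: November 25, 2018.
December 2018 — 4th Sunday is December 23, 2018.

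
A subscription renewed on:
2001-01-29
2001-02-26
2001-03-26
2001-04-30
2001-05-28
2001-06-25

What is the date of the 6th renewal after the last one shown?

2001-12-31

All Mondays; the gaps (28, 28, 35, 28, 28) vary with month length.
This is the last Monday of each month.
Last Monday of July 2001: 2001-07-30.
August 2001 ends with Monday 2001-08-27.
September 2001 ends with Monday 2001-09-24.
Last Monday of October 2001: 2001-10-29.
Last Monday of November 2001: 2001-11-26.
December 2001 ends with Monday 2001-12-31.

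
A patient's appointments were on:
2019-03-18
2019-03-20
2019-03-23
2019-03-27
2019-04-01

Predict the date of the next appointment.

Intervals are 2, 3, 4, 5 days — an arithmetic progression with common difference 1.
Next gap: 6 days. 2019-04-01 + 6 days = 2019-04-07.

2019-04-07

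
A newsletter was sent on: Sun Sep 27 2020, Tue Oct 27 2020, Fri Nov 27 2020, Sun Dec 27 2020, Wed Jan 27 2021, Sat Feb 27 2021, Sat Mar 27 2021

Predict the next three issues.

Tue Apr 27 2021, Thu May 27 2021, Sun Jun 27 2021

The day-of-month is always 27 (30, 31, 30, 31, 31, 28 days between events).
So this recurs on the 27th of each month.
Next: April 2021 → Tue Apr 27 2021.
May 2021: Thu May 27 2021.
Next: June 2021 → Sun Jun 27 2021.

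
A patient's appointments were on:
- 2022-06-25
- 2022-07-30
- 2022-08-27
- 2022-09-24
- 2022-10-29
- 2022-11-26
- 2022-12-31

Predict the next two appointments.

All Saturdays; the gaps (35, 28, 28, 35, 28, 35) vary with month length.
This is the last Saturday of each month.
January 2023 ends with Saturday 2023-01-28.
February 2023 ends with Saturday 2023-02-25.

2023-01-28, 2023-02-25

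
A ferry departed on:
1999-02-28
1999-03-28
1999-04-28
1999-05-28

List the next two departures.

Gaps: 28, 31, 30 days — not constant. Every event is on the 28th of the month.
Pattern: the 28th of each month.
Next: June 1999 → 1999-06-28.
Next: July 1999 → 1999-07-28.

1999-06-28, 1999-07-28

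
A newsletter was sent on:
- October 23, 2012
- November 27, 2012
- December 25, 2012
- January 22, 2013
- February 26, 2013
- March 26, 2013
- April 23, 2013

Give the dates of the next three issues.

All dates are Tuesdays, 35, 28, 28, 35, 28, 28 days apart.
Specifically, the 4th Tuesday of each month.
May 2013 — 4th Tuesday is May 28, 2013.
4th Tuesday of June 2013: June 25, 2013.
July 2013 — 4th Tuesday is July 23, 2013.

May 28, 2013; June 25, 2013; July 23, 2013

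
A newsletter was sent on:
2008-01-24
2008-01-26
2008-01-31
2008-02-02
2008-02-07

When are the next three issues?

Every event lands on a Thursday or Saturday (gaps cycle 2, 5, 2, 5).
So the schedule is: every Thursday and Saturday.
The following Saturday is 2008-02-09.
The following Thursday is 2008-02-14.
The following Saturday is 2008-02-16.

2008-02-09, 2008-02-14, 2008-02-16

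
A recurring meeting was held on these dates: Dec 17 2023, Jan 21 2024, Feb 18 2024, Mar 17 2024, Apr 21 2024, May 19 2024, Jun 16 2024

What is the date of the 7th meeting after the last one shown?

All dates are Sundays, 35, 28, 28, 35, 28, 28 days apart.
Specifically, the 3rd Sunday of each month.
July 2024 — 3rd Sunday is Jul 21 2024.
3rd Sunday of August 2024: Aug 18 2024.
September 2024 — 3rd Sunday is Sep 15 2024.
3rd Sunday of October 2024: Oct 20 2024.
November 2024 — 3rd Sunday is Nov 17 2024.
3rd Sunday of December 2024: Dec 15 2024.
January 2025 — 3rd Sunday is Jan 19 2025.

Jan 19 2025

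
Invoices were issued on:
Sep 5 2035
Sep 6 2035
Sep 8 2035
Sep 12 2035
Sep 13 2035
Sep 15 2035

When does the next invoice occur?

Sep 19 2035

Gaps: 1, 2, 4, 1, 2 days — not constant, but cyclic with period 3.
The events fall on every Wednesday, Thursday and Saturday.
Next Wednesday: Sep 19 2035.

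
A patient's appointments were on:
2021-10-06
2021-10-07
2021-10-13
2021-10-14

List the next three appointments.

2021-10-20, 2021-10-21, 2021-10-27

Gaps: 1, 6, 1 days — not constant, but cyclic with period 2.
The events fall on every Wednesday and Thursday.
Next Wednesday: 2021-10-20.
Next Thursday: 2021-10-21.
Next Wednesday: 2021-10-27.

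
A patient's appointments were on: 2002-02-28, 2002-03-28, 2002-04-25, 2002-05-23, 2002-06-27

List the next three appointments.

These are Thursdays at 28- or 35-day spacing (28, 28, 28, 35).
The pattern: 4th Thursday of the month.
4th Thursday of July 2002: 2002-07-25.
August 2002 — 4th Thursday is 2002-08-22.
September 2002 — 4th Thursday is 2002-09-26.

2002-07-25, 2002-08-22, 2002-09-26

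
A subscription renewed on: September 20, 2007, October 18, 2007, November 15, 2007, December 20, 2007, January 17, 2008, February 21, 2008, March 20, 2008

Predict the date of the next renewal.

April 17, 2008

These are Thursdays at 28- or 35-day spacing (28, 28, 35, 28, 35, 28).
The pattern: 3rd Thursday of the month.
April 2008 — 3rd Thursday is April 17, 2008.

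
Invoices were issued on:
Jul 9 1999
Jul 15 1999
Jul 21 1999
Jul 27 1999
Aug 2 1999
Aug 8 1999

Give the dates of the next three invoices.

Aug 14 1999, Aug 20 1999, Aug 26 1999

The spacing is 6, 6, 6, 6, 6 days — always 6 days.
Aug 8 1999 + 6 days = Aug 14 1999.
Aug 14 1999 + 6 days = Aug 20 1999.
Aug 20 1999 + 6 days = Aug 26 1999.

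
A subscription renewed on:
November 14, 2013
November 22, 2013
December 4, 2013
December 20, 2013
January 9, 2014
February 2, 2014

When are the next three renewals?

The spacing grows by 4 each time: 8, 12, 16, 20, 24 days.
Next gap: 28 days. February 2, 2014 + 28 days = March 2, 2014.
Next gap: 32 days. March 2, 2014 + 32 days = April 3, 2014.
Next gap: 36 days. April 3, 2014 + 36 days = May 9, 2014.

March 2, 2014; April 3, 2014; May 9, 2014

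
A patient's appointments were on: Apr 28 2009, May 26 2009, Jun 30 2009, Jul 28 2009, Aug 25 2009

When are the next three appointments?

Sep 29 2009, Oct 27 2009, Nov 24 2009

All Tuesdays; the gaps (28, 35, 28, 28) vary with month length.
This is the last Tuesday of each month.
September 2009 ends with Tuesday Sep 29 2009.
October 2009 ends with Tuesday Oct 27 2009.
November 2009 ends with Tuesday Nov 24 2009.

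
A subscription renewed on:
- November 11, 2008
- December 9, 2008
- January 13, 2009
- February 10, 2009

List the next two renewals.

All dates are Tuesdays, 28, 35, 28 days apart.
Specifically, the 2nd Tuesday of each month.
March 2009 — 2nd Tuesday is March 10, 2009.
2nd Tuesday of April 2009: April 14, 2009.

March 10, 2009; April 14, 2009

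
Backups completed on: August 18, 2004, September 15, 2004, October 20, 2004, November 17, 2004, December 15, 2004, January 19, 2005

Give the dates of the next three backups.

All dates are Wednesdays, 28, 35, 28, 28, 35 days apart.
Specifically, the 3rd Wednesday of each month.
3rd Wednesday of February 2005: February 16, 2005.
3rd Wednesday of March 2005: March 16, 2005.
April 2005 — 3rd Wednesday is April 20, 2005.

February 16, 2005; March 16, 2005; April 20, 2005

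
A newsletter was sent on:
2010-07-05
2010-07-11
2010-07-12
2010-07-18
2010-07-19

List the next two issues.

2010-07-25, 2010-07-26

Every event lands on a Monday or Sunday (gaps cycle 6, 1, 6, 1).
So the schedule is: every Monday and Sunday.
The following Sunday is 2010-07-25.
The following Monday is 2010-07-26.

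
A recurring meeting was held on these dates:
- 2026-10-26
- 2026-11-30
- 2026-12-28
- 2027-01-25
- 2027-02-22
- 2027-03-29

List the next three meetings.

2027-04-26, 2027-05-31, 2027-06-28

These are Mondays with 35, 28, 28, 28, 35-day gaps.
Each is the final Monday of its month — 2026-11-30 is past the 28th, so '4th Monday' doesn't fit.
April 2027 ends with Monday 2027-04-26.
May 2027 ends with Monday 2027-05-31.
June 2027 ends with Monday 2027-06-28.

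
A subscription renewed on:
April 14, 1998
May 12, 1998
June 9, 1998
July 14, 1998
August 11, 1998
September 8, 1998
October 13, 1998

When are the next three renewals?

Gaps: 28, 28, 35, 28, 28, 35 days — a mix of 28 and 35. Every date is a Tuesday.
Each is the 2nd Tuesday of its month.
November 1998 — 2nd Tuesday is November 10, 1998.
December 1998 — 2nd Tuesday is December 8, 1998.
2nd Tuesday of January 1999: January 12, 1999.

November 10, 1998; December 8, 1998; January 12, 1999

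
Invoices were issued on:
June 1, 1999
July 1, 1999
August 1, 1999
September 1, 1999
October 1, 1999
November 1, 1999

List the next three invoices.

Gaps: 30, 31, 31, 30, 31 days — not constant. Every event is on the 1st of the month.
Pattern: the 1st of each month.
December 1999: December 1, 1999.
Next: January 2000 → January 1, 2000.
February 2000: February 1, 2000.

December 1, 1999; January 1, 2000; February 1, 2000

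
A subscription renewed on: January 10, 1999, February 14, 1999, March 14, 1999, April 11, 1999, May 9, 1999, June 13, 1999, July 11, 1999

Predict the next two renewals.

All dates are Sundays, 35, 28, 28, 28, 35, 28 days apart.
Specifically, the 2nd Sunday of each month.
August 1999 — 2nd Sunday is August 8, 1999.
September 1999 — 2nd Sunday is September 12, 1999.

August 8, 1999; September 12, 1999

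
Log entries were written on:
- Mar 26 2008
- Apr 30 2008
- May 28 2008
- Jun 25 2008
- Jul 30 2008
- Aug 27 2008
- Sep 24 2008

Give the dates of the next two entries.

Oct 29 2008, Nov 26 2008

Every date is a Wednesday; gaps 35, 28, 28, 35, 28, 28 days.
Each is the last Wednesday of its month (at least one falls on the 29th or later, ruling out '4th Wednesday').
Last Wednesday of October 2008: Oct 29 2008.
Last Wednesday of November 2008: Nov 26 2008.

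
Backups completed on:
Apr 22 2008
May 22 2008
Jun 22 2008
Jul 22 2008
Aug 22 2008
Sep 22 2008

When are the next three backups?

Oct 22 2008, Nov 22 2008, Dec 22 2008

Gaps: 30, 31, 30, 31, 31 days — not constant. Every event is on the 22nd of the month.
Pattern: the 22nd of each month.
October 2008: Oct 22 2008.
Next: November 2008 → Nov 22 2008.
Next: December 2008 → Dec 22 2008.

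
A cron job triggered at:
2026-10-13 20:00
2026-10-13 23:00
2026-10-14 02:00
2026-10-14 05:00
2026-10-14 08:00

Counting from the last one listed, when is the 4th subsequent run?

2026-10-14 20:00

Gaps: 3, 3, 3, 3 hours — each event is 3 hours after the previous one.
2026-10-14 08:00 + 3 h = 2026-10-14 11:00.
2026-10-14 11:00 + 3 h = 2026-10-14 14:00.
2026-10-14 14:00 + 3 h = 2026-10-14 17:00.
2026-10-14 17:00 + 3 h = 2026-10-14 20:00.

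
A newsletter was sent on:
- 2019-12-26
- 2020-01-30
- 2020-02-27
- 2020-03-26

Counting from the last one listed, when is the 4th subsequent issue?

These are Thursdays with 35, 28, 28-day gaps.
Each is the final Thursday of its month — 2020-01-30 is past the 28th, so '4th Thursday' doesn't fit.
Last Thursday of April 2020: 2020-04-30.
May 2020 ends with Thursday 2020-05-28.
June 2020 ends with Thursday 2020-06-25.
Last Thursday of July 2020: 2020-07-30.

2020-07-30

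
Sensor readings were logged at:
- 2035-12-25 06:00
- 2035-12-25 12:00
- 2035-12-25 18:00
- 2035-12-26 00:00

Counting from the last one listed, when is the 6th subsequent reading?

2035-12-27 12:00

Spacing: 6, 6, 6 h — constant 6 h.
2035-12-26 00:00 + 6 h = 2035-12-26 06:00.
2035-12-26 06:00 + 6 h = 2035-12-26 12:00.
2035-12-26 12:00 + 6 h = 2035-12-26 18:00.
2035-12-26 18:00 + 6 h = 2035-12-27 00:00.
2035-12-27 00:00 + 6 h = 2035-12-27 06:00.
2035-12-27 06:00 + 6 h = 2035-12-27 12:00.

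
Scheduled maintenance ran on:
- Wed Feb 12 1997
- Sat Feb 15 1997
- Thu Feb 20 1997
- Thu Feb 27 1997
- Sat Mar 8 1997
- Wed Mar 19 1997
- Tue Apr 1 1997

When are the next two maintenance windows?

Wed Apr 16 1997, Sat May 3 1997

Intervals are 3, 5, 7, 9, 11, 13 days — an arithmetic progression with common difference 2.
Next gap: 15 days. Tue Apr 1 1997 + 15 days = Wed Apr 16 1997.
Next gap: 17 days. Wed Apr 16 1997 + 17 days = Sat May 3 1997.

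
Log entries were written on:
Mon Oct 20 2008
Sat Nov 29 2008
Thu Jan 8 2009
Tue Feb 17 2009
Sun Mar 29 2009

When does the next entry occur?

Fri May 8 2009

The spacing is 40, 40, 40, 40 days — always 40 days.
Sun Mar 29 2009 + 40 days = Fri May 8 2009.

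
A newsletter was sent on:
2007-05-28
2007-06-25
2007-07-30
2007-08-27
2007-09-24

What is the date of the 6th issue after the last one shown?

2008-03-31

All Mondays; the gaps (28, 35, 28, 28) vary with month length.
This is the last Monday of each month.
Last Monday of October 2007: 2007-10-29.
November 2007 ends with Monday 2007-11-26.
Last Monday of December 2007: 2007-12-31.
January 2008 ends with Monday 2008-01-28.
February 2008 ends with Monday 2008-02-25.
Last Monday of March 2008: 2008-03-31.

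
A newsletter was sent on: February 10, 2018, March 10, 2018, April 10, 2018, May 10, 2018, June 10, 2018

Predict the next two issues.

Gaps: 28, 31, 30, 31 days — not constant. Every event is on the 10th of the month.
Pattern: the 10th of each month.
July 2018: July 10, 2018.
August 2018: August 10, 2018.

July 10, 2018; August 10, 2018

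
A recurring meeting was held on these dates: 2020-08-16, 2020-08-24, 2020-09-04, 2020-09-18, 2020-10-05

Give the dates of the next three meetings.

Intervals are 8, 11, 14, 17 days — an arithmetic progression with common difference 3.
Next gap: 20 days. 2020-10-05 + 20 days = 2020-10-25.
Next gap: 23 days. 2020-10-25 + 23 days = 2020-11-17.
Next gap: 26 days. 2020-11-17 + 26 days = 2020-12-13.

2020-10-25, 2020-11-17, 2020-12-13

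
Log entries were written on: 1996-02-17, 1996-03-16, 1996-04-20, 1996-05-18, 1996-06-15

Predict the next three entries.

These are Saturdays at 28- or 35-day spacing (28, 35, 28, 28).
The pattern: 3rd Saturday of the month.
July 1996 — 3rd Saturday is 1996-07-20.
August 1996 — 3rd Saturday is 1996-08-17.
3rd Saturday of September 1996: 1996-09-21.

1996-07-20, 1996-08-17, 1996-09-21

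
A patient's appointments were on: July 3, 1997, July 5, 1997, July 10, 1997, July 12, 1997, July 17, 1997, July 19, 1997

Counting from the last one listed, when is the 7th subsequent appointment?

August 14, 1997

Every event lands on a Thursday or Saturday (gaps cycle 2, 5, 2, 5, 2).
So the schedule is: every Thursday and Saturday.
The following Thursday is July 24, 1997.
The following Saturday is July 26, 1997.
Next Thursday: July 31, 1997.
The following Saturday is August 2, 1997.
Next Thursday: August 7, 1997.
Next Saturday: August 9, 1997.
Next Thursday: August 14, 1997.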